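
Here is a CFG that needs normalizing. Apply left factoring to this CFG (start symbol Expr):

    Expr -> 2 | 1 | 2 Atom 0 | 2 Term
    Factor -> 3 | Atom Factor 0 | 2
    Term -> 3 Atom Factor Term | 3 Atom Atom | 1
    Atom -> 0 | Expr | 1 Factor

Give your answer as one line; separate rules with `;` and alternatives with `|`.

Expr has alternatives sharing prefix '2': factor to Expr → 2 Expr1 with Expr1 → ε | Atom 0 | Term.
Term has alternatives sharing prefix '3 Atom': factor to Term → 3 Atom Term1 with Term1 → Factor Term | Atom.

Expr -> 1 | 2 Expr1; Factor -> 3 | Atom Factor 0 | 2; Term -> 1 | 3 Atom Term1; Atom -> 0 | Expr | 1 Factor; Expr1 -> ε | Atom 0 | Term; Term1 -> Factor Term | Atom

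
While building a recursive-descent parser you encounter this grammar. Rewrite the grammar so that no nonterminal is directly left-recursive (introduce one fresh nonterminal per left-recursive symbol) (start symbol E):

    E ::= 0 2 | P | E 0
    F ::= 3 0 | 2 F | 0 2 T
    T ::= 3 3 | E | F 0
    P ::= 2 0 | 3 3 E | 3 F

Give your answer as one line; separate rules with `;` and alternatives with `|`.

E ::= 0 2 E' | P E'; F ::= 3 0 | 2 F | 0 2 T; T ::= 3 3 | E | F 0; P ::= 2 0 | 3 3 E | 3 F; E' ::= 0 E' | ε

Left recursion appears on E.
For E: α = {0}, β = {0 2, P}. Rewrite as E → β E' and E' → α E' | ε.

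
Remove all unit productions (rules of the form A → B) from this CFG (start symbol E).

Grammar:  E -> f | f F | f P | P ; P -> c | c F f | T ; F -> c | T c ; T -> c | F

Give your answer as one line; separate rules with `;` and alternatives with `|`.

Unit pairs: E ⇒* {F, P, T}; P ⇒* {F, T}; T ⇒* {F}.
For every A with A ⇒* B via unit rules, add B's non-unit alternatives to A; then delete every rule of the form X → Y.

E -> f | f F | f P | c | T c | c F f; P -> c | T c | c F f; F -> c | T c; T -> c | T c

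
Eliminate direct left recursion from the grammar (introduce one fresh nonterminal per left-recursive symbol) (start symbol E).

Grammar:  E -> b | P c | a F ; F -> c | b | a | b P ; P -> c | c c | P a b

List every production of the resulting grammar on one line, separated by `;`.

E -> b | P c | a F; F -> c | b | a | b P; P -> c P' | c c P'; P' -> a b P' | ε

Directly left-recursive nonterminal: P.
For P: α = {a b}, β = {c, c c}. Rewrite as P → β P' and P' → α P' | ε.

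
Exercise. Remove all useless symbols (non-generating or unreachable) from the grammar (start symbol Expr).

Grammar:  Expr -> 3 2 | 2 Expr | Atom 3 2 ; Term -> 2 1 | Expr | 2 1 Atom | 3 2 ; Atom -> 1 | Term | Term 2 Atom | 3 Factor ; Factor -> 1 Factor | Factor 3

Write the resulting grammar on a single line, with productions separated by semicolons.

Generating nonterminals: {Atom, Expr, Term}.
Reachable from Expr after that: {Atom, Expr, Term}.
Removed useless symbols: {Factor} and every production mentioning them.

Expr -> 3 2 | 2 Expr | Atom 3 2; Term -> 2 1 | Expr | 2 1 Atom | 3 2; Atom -> 1 | Term | Term 2 Atom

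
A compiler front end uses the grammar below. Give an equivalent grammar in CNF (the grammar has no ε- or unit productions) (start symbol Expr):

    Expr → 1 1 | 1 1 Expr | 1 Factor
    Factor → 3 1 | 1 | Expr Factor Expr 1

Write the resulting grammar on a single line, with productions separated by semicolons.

Expr → X1 X1 | X1 Y1 | X1 Factor; Factor → X2 X1 | 1 | Expr Y2; X1 → 1; X2 → 3; Y1 → X1 Expr; Y2 → Factor Y3; Y3 → Expr X1

Introduce a nonterminal for each terminal appearing in a rule of length ≥ 2: X1 → 1, X2 → 3.
Binarize each right-hand side of length ≥ 3 by chaining fresh nonterminals (Y1, Y2, …): affected rules were Expr → X1 X1 Expr; Factor → Expr Factor Expr X1.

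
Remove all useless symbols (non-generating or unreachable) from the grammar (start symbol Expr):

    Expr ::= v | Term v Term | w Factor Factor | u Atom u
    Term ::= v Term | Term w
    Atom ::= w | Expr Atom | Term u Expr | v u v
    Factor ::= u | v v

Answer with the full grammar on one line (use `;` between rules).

Expr ::= v | w Factor Factor | u Atom u; Atom ::= w | Expr Atom | v u v; Factor ::= u | v v

Generating nonterminals: {Atom, Expr, Factor}.
Reachable from Expr after that: {Atom, Expr, Factor}.
Removed useless symbols: {Term} and every production mentioning them.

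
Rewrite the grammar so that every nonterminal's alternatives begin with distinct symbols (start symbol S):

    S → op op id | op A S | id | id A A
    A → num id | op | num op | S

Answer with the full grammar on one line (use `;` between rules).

S → op S' | id S''; A → op | S | num A'; S' → op id | A S; S'' → ε | A A; A' → id | op

S has alternatives sharing prefix 'op': factor to S → op S' with S' → op id | A S.
S has alternatives sharing prefix 'id': factor to S → id S'' with S'' → ε | A A.
A has alternatives sharing prefix 'num': factor to A → num A' with A' → id | op.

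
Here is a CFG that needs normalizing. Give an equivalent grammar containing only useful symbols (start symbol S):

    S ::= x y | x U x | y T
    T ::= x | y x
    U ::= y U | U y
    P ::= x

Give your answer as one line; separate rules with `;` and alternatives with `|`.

S ::= x y | y T; T ::= x | y x

Generating nonterminals: {P, S, T}.
Reachable from S after that: {S, T}.
Removed useless symbols: {P, U} and every production mentioning them.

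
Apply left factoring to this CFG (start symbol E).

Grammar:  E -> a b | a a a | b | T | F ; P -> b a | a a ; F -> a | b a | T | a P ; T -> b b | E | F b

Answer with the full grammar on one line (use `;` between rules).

E has alternatives sharing prefix 'a': factor to E → a E' with E' → b | a a.
F has alternatives sharing prefix 'a': factor to F → a F' with F' → ε | P.

E -> b | T | F | a E'; P -> b a | a a; F -> b a | T | a F'; T -> b b | E | F b; E' -> b | a a; F' -> ε | P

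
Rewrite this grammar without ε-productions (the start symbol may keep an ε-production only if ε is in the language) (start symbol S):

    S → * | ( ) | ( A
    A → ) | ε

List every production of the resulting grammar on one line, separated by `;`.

The nullable symbols are {A}.
ε ∉ L(G), so no ε-production is kept.
For each production, add variants omitting each subset of nullable occurrences: S → ( A gives ( A | (.

S → * | ( ) | ( A | (; A → )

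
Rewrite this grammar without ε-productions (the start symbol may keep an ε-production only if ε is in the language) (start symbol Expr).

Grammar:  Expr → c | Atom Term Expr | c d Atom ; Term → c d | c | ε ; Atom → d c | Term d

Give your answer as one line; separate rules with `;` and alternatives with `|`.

Expr → c | Atom Term Expr | Atom Expr | c d Atom; Term → c d | c; Atom → d c | Term d | d

The nullable symbols are {Term}.
ε ∉ L(G), so no ε-production is kept.
For each production, add variants omitting each subset of nullable occurrences: Expr → Atom Term Expr gives Atom Term Expr | Atom Expr. Atom → Term d gives Term d | d.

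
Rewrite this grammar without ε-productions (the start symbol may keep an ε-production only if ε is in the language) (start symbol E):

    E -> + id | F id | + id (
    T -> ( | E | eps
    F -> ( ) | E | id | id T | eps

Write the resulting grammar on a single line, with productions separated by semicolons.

Nullable nonterminals: {F, T}.
ε ∉ L(G), so no ε-production is kept.
Expand every rule over subsets of its nullable positions: E → F id gives F id | id.

E -> + id | F id | id | + id (; T -> ( | E; F -> ( ) | E | id | id T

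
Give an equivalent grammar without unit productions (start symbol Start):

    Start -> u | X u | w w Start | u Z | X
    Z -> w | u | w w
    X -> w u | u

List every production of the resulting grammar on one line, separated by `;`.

Unit pairs: Start ⇒* {X}.
For every A with A ⇒* B via unit rules, add B's non-unit alternatives to A; then delete every rule of the form X → Y.

Start -> u | X u | w w Start | u Z | w u; Z -> w | u | w w; X -> w u | u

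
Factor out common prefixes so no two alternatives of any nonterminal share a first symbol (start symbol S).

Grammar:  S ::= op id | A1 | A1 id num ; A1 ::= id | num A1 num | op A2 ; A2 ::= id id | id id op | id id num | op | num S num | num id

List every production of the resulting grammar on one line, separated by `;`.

S ::= op id | A1 S'; A1 ::= id | num A1 num | op A2; A2 ::= op | id id A2' | num A2''; S' ::= ε | id num; A2' ::= ε | op | num; A2'' ::= S num | id

S has alternatives sharing prefix 'A1': factor to S → A1 S' with S' → ε | id num.
A2 has alternatives sharing prefix 'id id': factor to A2 → id id A2' with A2' → ε | op | num.
A2 has alternatives sharing prefix 'num': factor to A2 → num A2'' with A2'' → S num | id.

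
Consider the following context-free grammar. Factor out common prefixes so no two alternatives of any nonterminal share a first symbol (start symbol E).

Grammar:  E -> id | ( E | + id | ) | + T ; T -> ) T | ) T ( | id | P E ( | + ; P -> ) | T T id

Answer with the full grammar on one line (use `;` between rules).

E -> id | ( E | ) | + E'; T -> id | P E ( | + | ) T T'; P -> ) | T T id; E' -> id | T; T' -> ε | (

E has alternatives sharing prefix '+': factor to E → + E' with E' → id | T.
T has alternatives sharing prefix ') T': factor to T → ) T T' with T' → ε | (.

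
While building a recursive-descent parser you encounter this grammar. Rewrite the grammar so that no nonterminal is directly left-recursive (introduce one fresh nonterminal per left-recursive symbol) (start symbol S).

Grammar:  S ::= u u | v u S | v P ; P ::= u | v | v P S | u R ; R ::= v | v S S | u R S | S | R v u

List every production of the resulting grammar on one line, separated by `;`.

S ::= u u | v u S | v P; P ::= u | v | v P S | u R; R ::= v R' | v S S R' | u R S R' | S R'; R' ::= v u R' | ε

Directly left-recursive nonterminal: R.
For R: α = {v u}, β = {v, v S S, u R S, S}. Rewrite as R → β R' and R' → α R' | ε.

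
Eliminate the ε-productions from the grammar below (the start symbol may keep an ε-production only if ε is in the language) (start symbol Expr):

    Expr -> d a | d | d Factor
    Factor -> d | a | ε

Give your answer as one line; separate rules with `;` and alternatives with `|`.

Expr -> d a | d | d Factor; Factor -> d | a

Nullable set = {Factor}.
ε ∉ L(G), so no ε-production is kept.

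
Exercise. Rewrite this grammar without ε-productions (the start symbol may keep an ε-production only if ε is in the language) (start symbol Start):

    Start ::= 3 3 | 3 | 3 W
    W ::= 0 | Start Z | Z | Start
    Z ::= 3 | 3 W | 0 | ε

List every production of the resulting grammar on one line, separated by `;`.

Start ::= 3 3 | 3 | 3 W; W ::= 0 | Start Z | Start | Z; Z ::= 3 | 3 W | 0

Nullable nonterminals: {W, Z}.
ε ∉ L(G), so no ε-production is kept.
For each production, add variants omitting each subset of nullable occurrences: W → Start Z gives Start Z | Start.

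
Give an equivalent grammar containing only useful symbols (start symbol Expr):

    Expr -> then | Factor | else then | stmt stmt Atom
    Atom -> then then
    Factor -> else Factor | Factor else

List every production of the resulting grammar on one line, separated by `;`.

Generating nonterminals: {Atom, Expr}.
Reachable from Expr after that: {Atom, Expr}.
Removed useless symbols: {Factor} and every production mentioning them.

Expr -> then | else then | stmt stmt Atom; Atom -> then then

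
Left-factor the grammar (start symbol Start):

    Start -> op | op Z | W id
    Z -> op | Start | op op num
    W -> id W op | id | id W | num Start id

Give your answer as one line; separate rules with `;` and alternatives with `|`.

Start has alternatives sharing prefix 'op': factor to Start → op Start1 with Start1 → ε | Z.
Z has alternatives sharing prefix 'op': factor to Z → op Z1 with Z1 → ε | op num.
W has alternatives sharing prefix 'id': factor to W → id W1 with W1 → W op | ε | W.
W1 has alternatives sharing prefix 'W': factor to W1 → W W11 with W11 → op | ε.

Start -> W id | op Start1; Z -> Start | op Z1; W -> num Start id | id W1; Start1 -> ε | Z; Z1 -> ε | op num; W1 -> ε | W W11; W11 -> op | ε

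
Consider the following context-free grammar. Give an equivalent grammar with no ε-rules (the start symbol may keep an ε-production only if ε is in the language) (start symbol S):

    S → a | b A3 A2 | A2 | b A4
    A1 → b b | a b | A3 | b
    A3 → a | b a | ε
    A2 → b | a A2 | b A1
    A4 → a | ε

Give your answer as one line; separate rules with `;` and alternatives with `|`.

The nullable symbols are {A1, A3, A4}.
ε ∉ L(G), so no ε-production is kept.
Expand every rule over subsets of its nullable positions: S → b A3 A2 gives b A3 A2 | b A2. S → b A4 gives b A4 | b.

S → a | b A3 A2 | b A2 | A2 | b A4 | b; A1 → b b | a b | A3 | b; A3 → a | b a; A2 → b | a A2 | b A1; A4 → a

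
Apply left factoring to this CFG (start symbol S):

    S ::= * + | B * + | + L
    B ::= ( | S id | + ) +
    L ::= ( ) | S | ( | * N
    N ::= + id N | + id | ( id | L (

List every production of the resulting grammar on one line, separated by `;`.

L has alternatives sharing prefix '(': factor to L → ( L' with L' → ) | ε.
N has alternatives sharing prefix '+ id': factor to N → + id N' with N' → N | ε.

S ::= * + | B * + | + L; B ::= ( | S id | + ) +; L ::= S | * N | ( L'; N ::= ( id | L ( | + id N'; L' ::= ) | ε; N' ::= N | ε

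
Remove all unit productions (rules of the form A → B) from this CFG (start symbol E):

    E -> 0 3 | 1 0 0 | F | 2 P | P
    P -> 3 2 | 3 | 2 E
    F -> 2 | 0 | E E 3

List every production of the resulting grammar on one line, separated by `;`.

Unit pairs: E ⇒* {F, P}.
For each unit pair (A, B), copy every non-unit production of B to A, then drop all unit productions.

E -> 0 3 | 1 0 0 | 2 P | 2 | 0 | E E 3 | 3 2 | 3 | 2 E; P -> 3 2 | 3 | 2 E; F -> 2 | 0 | E E 3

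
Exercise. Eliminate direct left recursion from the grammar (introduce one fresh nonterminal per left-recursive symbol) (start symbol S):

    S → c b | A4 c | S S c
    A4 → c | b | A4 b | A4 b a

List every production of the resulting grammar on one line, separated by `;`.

S → c b S' | A4 c S'; A4 → c A4' | b A4'; S' → S c S' | ε; A4' → b A4' | b a A4' | ε

S, A4 are directly left-recursive.
For S: α = {S c}, β = {c b, A4 c}. Rewrite as S → β S' and S' → α S' | ε.
For A4: α = {b, b a}, β = {c, b}. Rewrite as A4 → β A4' and A4' → α A4' | ε.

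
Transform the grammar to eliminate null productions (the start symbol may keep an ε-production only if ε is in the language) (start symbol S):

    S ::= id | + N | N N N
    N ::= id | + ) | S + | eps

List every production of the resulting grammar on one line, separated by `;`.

Nullable set = {N, S}.
ε ∈ L(G) since S is nullable, so keep S → ε.
Expand every rule over subsets of its nullable positions: S → + N gives + N | +. S → N N N gives N N N | N N | N. N → S + gives S + | +.

S ::= id | + N | + | N N N | N N | N | ε; N ::= id | + ) | S + | +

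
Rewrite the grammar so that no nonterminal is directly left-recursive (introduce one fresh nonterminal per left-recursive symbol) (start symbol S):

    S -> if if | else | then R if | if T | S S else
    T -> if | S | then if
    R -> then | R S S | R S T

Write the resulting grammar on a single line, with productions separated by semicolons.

S, R are directly left-recursive.
For S: α = {S else}, β = {if if, else, then R if, if T}. Rewrite as S → β S' and S' → α S' | ε.
For R: α = {S S, S T}, β = {then}. Rewrite as R → β R' and R' → α R' | ε.

S -> if if S' | else S' | then R if S' | if T S'; T -> if | S | then if; R -> then R'; S' -> S else S' | ε; R' -> S S R' | S T R' | ε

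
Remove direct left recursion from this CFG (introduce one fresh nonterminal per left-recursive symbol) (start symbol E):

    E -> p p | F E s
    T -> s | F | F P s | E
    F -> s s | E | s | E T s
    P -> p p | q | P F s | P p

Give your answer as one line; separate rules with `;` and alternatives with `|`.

Directly left-recursive nonterminal: P.
For P: α = {F s, p}, β = {p p, q}. Rewrite as P → β P' and P' → α P' | ε.

E -> p p | F E s; T -> s | F | F P s | E; F -> s s | E | s | E T s; P -> p p P' | q P'; P' -> F s P' | p P' | eps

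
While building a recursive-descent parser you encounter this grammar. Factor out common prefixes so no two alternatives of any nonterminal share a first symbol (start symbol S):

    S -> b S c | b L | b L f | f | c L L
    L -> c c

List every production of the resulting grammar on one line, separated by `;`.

S has alternatives sharing prefix 'b': factor to S → b S' with S' → S c | L | L f.
S' has alternatives sharing prefix 'L': factor to S' → L S'' with S'' → ε | f.

S -> f | c L L | b S'; L -> c c; S' -> S c | L S''; S'' -> ε | f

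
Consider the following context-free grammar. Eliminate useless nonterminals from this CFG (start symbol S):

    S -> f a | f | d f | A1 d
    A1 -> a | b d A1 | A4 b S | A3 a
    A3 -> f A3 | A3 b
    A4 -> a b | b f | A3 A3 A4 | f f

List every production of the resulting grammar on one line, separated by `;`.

S -> f a | f | d f | A1 d; A1 -> a | b d A1 | A4 b S; A4 -> a b | b f | f f

Generating nonterminals: {A1, A4, S}.
Reachable from S after that: {A1, A4, S}.
Removed useless symbols: {A3} and every production mentioning them.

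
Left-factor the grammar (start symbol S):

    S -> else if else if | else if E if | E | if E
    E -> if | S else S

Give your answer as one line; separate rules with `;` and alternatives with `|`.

S -> E | if E | else if S'; E -> if | S else S; S' -> else if | E if

S has alternatives sharing prefix 'else if': factor to S → else if S' with S' → else if | E if.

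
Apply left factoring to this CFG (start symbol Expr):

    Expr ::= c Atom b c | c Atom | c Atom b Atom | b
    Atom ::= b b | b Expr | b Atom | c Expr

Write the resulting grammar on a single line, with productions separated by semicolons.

Expr has alternatives sharing prefix 'c Atom': factor to Expr → c Atom Expr1 with Expr1 → b c | ε | b Atom.
Atom has alternatives sharing prefix 'b': factor to Atom → b Atom1 with Atom1 → b | Expr | Atom.
Expr1 has alternatives sharing prefix 'b': factor to Expr1 → b Expr11 with Expr11 → c | Atom.

Expr ::= b | c Atom Expr1; Atom ::= c Expr | b Atom1; Expr1 ::= eps | b Expr11; Atom1 ::= b | Expr | Atom; Expr11 ::= c | Atom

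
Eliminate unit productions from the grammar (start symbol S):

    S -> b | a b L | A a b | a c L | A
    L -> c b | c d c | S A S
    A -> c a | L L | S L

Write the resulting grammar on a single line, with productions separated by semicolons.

S -> b | a b L | A a b | a c L | c a | L L | S L; L -> c b | c d c | S A S; A -> c a | L L | S L

Unit pairs: S ⇒* {A}.
For each unit pair (A, B), copy every non-unit production of B to A, then drop all unit productions.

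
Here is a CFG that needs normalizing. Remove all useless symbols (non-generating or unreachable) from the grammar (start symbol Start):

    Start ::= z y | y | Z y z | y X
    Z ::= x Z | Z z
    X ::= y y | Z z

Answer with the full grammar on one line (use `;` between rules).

Generating nonterminals: {Start, X}.
Reachable from Start after that: {Start, X}.
Removed useless symbols: {Z} and every production mentioning them.

Start ::= z y | y | y X; X ::= y y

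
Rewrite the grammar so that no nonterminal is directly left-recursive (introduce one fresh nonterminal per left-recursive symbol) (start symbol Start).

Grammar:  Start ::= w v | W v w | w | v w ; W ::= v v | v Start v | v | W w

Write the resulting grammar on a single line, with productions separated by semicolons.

Start ::= w v | W v w | w | v w; W ::= v v W1 | v Start v W1 | v W1; W1 ::= w W1 | ε

Directly left-recursive nonterminal: W.
For W: α = {w}, β = {v v, v Start v, v}. Rewrite as W → β W1 and W1 → α W1 | ε.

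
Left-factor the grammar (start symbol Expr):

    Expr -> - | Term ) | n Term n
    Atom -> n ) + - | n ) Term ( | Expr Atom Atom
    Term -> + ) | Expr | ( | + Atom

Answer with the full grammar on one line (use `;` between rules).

Expr -> - | Term ) | n Term n; Atom -> Expr Atom Atom | n ) Atom1; Term -> Expr | ( | + Term1; Atom1 -> + - | Term (; Term1 -> ) | Atom

Atom has alternatives sharing prefix 'n )': factor to Atom → n ) Atom1 with Atom1 → + - | Term (.
Term has alternatives sharing prefix '+': factor to Term → + Term1 with Term1 → ) | Atom.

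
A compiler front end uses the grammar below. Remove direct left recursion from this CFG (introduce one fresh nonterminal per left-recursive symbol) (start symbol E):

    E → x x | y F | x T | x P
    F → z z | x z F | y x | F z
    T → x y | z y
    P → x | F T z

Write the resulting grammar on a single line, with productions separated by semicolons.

Left recursion appears on F.
For F: α = {z}, β = {z z, x z F, y x}. Rewrite as F → β F' and F' → α F' | ε.

E → x x | y F | x T | x P; F → z z F' | x z F F' | y x F'; T → x y | z y; P → x | F T z; F' → z F' | epsilon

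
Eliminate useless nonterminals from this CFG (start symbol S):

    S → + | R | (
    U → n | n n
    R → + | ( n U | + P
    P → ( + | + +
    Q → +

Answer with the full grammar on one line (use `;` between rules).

Generating nonterminals: {P, Q, R, S, U}.
Reachable from S after that: {P, R, S, U}.
Removed useless symbols: {Q} and every production mentioning them.

S → + | R | (; U → n | n n; R → + | ( n U | + P; P → ( + | + +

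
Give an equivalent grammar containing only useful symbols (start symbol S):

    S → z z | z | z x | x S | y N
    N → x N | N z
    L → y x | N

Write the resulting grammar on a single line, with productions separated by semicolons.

Generating nonterminals: {L, S}.
Reachable from S after that: {S}.
Removed useless symbols: {L, N} and every production mentioning them.

S → z z | z | z x | x S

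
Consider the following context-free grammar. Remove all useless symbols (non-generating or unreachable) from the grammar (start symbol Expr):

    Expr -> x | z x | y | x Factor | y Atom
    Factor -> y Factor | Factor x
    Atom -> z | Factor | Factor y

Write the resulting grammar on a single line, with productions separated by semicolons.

Expr -> x | z x | y | y Atom; Atom -> z

Generating nonterminals: {Atom, Expr}.
Reachable from Expr after that: {Atom, Expr}.
Removed useless symbols: {Factor} and every production mentioning them.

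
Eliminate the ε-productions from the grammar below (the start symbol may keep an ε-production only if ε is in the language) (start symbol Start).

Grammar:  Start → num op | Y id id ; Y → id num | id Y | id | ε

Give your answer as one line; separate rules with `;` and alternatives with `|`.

Nullable nonterminals: {Y}.
ε ∉ L(G), so no ε-production is kept.
Add the nullable-subset variants: Start → Y id id gives Y id id | id id. Y → id Y gives id Y | id.

Start → num op | Y id id | id id; Y → id num | id Y | id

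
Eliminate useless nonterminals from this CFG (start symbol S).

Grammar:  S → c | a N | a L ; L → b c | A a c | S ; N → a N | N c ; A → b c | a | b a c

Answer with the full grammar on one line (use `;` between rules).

Generating nonterminals: {A, L, S}.
Reachable from S after that: {A, L, S}.
Removed useless symbols: {N} and every production mentioning them.

S → c | a L; L → b c | A a c | S; A → b c | a | b a c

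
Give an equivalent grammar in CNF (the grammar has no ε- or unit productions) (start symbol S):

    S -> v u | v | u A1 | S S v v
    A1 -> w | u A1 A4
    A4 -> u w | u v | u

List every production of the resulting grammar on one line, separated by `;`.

Introduce a nonterminal for each terminal appearing in a rule of length ≥ 2: X1 → v, X2 → u, X3 → w.
Binarize each right-hand side of length ≥ 3 by chaining fresh nonterminals (Y1, Y2, …): affected rules were S → S S X1 X1; A1 → X2 A1 A4.

S -> X1 X2 | v | X2 A1 | S Y1; A1 -> w | X2 Y3; A4 -> X2 X3 | X2 X1 | u; X1 -> v; X2 -> u; X3 -> w; Y1 -> S Y2; Y2 -> X1 X1; Y3 -> A1 A4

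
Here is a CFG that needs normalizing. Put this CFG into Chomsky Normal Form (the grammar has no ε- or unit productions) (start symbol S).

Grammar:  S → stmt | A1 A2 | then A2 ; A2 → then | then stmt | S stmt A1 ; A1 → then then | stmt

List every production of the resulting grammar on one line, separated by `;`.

S → stmt | A1 A2 | X1 A2; A2 → then | X1 X2 | S Y1; A1 → X1 X1 | stmt; X1 → then; X2 → stmt; Y1 → X2 A1

Introduce a nonterminal for each terminal appearing in a rule of length ≥ 2: X1 → then, X2 → stmt.
Binarize each right-hand side of length ≥ 3 by chaining fresh nonterminals (Y1, Y2, …): affected rules were A2 → S X2 A1.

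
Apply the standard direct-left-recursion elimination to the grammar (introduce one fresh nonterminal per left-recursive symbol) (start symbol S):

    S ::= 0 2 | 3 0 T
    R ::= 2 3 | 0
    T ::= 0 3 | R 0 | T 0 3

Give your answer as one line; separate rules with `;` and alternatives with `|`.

T is directly left-recursive.
For T: α = {0 3}, β = {0 3, R 0}. Rewrite as T → β T' and T' → α T' | ε.

S ::= 0 2 | 3 0 T; R ::= 2 3 | 0; T ::= 0 3 T' | R 0 T'; T' ::= 0 3 T' | ε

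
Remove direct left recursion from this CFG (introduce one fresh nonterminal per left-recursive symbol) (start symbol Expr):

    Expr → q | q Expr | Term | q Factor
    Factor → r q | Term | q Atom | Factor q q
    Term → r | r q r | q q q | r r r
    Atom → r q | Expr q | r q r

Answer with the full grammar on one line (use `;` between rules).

Expr → q | q Expr | Term | q Factor; Factor → r q Factor1 | Term Factor1 | q Atom Factor1; Term → r | r q r | q q q | r r r; Atom → r q | Expr q | r q r; Factor1 → q q Factor1 | epsilon

Left recursion appears on Factor.
For Factor: α = {q q}, β = {r q, Term, q Atom}. Rewrite as Factor → β Factor1 and Factor1 → α Factor1 | ε.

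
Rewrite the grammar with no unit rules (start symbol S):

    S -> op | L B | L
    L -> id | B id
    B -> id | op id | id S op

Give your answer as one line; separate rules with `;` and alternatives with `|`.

S -> id | B id | op | L B; L -> id | B id; B -> id | op id | id S op

Unit pairs: S ⇒* {L}.
For every A with A ⇒* B via unit rules, add B's non-unit alternatives to A; then delete every rule of the form X → Y.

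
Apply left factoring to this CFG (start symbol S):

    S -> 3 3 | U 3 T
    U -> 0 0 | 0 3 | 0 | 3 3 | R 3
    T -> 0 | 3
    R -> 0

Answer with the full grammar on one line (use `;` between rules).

U has alternatives sharing prefix '0': factor to U → 0 U' with U' → 0 | 3 | ε.

S -> 3 3 | U 3 T; U -> 3 3 | R 3 | 0 U'; T -> 0 | 3; R -> 0; U' -> 0 | 3 | ε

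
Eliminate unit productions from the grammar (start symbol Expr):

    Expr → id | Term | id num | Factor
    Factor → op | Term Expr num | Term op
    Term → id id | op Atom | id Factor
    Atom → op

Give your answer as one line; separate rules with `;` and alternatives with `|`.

Unit pairs: Expr ⇒* {Factor, Term}.
For every A with A ⇒* B via unit rules, add B's non-unit alternatives to A; then delete every rule of the form X → Y.

Expr → id id | op Atom | id Factor | op | Term Expr num | Term op | id | id num; Factor → op | Term Expr num | Term op; Term → id id | op Atom | id Factor; Atom → op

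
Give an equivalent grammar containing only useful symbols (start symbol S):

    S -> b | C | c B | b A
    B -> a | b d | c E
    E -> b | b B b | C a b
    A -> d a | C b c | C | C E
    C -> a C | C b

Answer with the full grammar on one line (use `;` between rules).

Generating nonterminals: {A, B, E, S}.
Reachable from S after that: {A, B, E, S}.
Removed useless symbols: {C} and every production mentioning them.

S -> b | c B | b A; B -> a | b d | c E; E -> b | b B b; A -> d a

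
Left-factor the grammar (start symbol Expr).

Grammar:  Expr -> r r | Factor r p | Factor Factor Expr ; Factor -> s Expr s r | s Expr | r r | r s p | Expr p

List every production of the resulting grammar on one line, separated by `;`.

Expr -> r r | Factor Expr1; Factor -> Expr p | s Expr Factor1 | r Factor2; Expr1 -> r p | Factor Expr; Factor1 -> s r | ε; Factor2 -> r | s p

Expr has alternatives sharing prefix 'Factor': factor to Expr → Factor Expr1 with Expr1 → r p | Factor Expr.
Factor has alternatives sharing prefix 's Expr': factor to Factor → s Expr Factor1 with Factor1 → s r | ε.
Factor has alternatives sharing prefix 'r': factor to Factor → r Factor2 with Factor2 → r | s p.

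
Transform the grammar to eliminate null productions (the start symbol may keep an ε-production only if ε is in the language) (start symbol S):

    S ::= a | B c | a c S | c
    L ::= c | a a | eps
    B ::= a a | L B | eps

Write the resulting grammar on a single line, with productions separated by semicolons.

S ::= a | B c | c | a c S; L ::= c | a a; B ::= a a | L B | L

Nullable set = {B, L}.
ε ∉ L(G), so no ε-production is kept.
For each production, add variants omitting each subset of nullable occurrences: S → B c gives B c | c. B → L B gives L B | L.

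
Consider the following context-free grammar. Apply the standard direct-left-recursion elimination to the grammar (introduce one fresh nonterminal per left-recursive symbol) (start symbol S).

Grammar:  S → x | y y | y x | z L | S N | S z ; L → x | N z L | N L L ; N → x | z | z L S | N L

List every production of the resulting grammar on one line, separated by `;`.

Directly left-recursive nonterminals: S, N.
For S: α = {N, z}, β = {x, y y, y x, z L}. Rewrite as S → β S' and S' → α S' | ε.
For N: α = {L}, β = {x, z, z L S}. Rewrite as N → β N' and N' → α N' | ε.

S → x S' | y y S' | y x S' | z L S'; L → x | N z L | N L L; N → x N' | z N' | z L S N'; S' → N S' | z S' | ε; N' → L N' | ε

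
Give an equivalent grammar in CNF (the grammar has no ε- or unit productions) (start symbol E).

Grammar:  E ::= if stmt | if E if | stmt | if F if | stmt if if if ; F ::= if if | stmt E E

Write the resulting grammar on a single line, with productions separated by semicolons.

Introduce a nonterminal for each terminal appearing in a rule of length ≥ 2: X1 → if, X2 → stmt.
Binarize each right-hand side of length ≥ 3 by chaining fresh nonterminals (Y1, Y2, …): affected rules were E → X1 E X1; E → X1 F X1; E → X2 X1 X1 X1; F → X2 E E.

E ::= X1 X2 | X1 Y1 | stmt | X1 Y2 | X2 Y3; F ::= X1 X1 | X2 Y5; X1 ::= if; X2 ::= stmt; Y1 ::= E X1; Y2 ::= F X1; Y3 ::= X1 Y4; Y4 ::= X1 X1; Y5 ::= E E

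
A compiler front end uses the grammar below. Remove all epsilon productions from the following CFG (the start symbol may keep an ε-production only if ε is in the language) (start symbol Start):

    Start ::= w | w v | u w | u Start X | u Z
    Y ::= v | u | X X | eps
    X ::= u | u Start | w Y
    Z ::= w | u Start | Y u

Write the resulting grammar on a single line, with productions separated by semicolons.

Start ::= w | w v | u w | u Start X | u Z; Y ::= v | u | X X; X ::= u | u Start | w Y | w; Z ::= w | u Start | Y u | u

Nullable set = {Y}.
ε ∉ L(G), so no ε-production is kept.
Add the nullable-subset variants: X → w Y gives w Y | w. Z → Y u gives Y u | u.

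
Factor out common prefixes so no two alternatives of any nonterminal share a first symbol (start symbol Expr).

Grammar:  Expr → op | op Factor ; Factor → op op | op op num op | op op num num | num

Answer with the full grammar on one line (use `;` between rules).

Expr → op Expr1; Factor → num | op op Factor1; Expr1 → ε | Factor; Factor1 → ε | num Factor11; Factor11 → op | num

Expr has alternatives sharing prefix 'op': factor to Expr → op Expr1 with Expr1 → ε | Factor.
Factor has alternatives sharing prefix 'op op': factor to Factor → op op Factor1 with Factor1 → ε | num op | num num.
Factor1 has alternatives sharing prefix 'num': factor to Factor1 → num Factor11 with Factor11 → op | num.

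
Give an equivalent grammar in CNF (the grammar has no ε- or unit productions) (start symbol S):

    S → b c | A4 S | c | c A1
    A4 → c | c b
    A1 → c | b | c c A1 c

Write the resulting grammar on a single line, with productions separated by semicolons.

Introduce a nonterminal for each terminal appearing in a rule of length ≥ 2: X1 → b, X2 → c.
Binarize each right-hand side of length ≥ 3 by chaining fresh nonterminals (Y1, Y2, …): affected rules were A1 → X2 X2 A1 X2.

S → X1 X2 | A4 S | c | X2 A1; A4 → c | X2 X1; A1 → c | b | X2 Y1; X1 → b; X2 → c; Y1 → X2 Y2; Y2 → A1 X2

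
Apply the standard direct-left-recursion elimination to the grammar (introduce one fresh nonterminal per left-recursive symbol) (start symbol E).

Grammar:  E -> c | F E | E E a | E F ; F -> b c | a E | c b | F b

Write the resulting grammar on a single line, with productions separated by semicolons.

Left recursion appears on E, F.
For E: α = {E a, F}, β = {c, F E}. Rewrite as E → β E' and E' → α E' | ε.
For F: α = {b}, β = {b c, a E, c b}. Rewrite as F → β F' and F' → α F' | ε.

E -> c E' | F E E'; F -> b c F' | a E F' | c b F'; E' -> E a E' | F E' | ε; F' -> b F' | ε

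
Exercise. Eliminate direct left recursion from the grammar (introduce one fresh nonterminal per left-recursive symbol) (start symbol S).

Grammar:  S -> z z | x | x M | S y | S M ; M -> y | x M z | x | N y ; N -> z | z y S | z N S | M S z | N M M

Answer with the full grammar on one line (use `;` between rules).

Left recursion appears on S, N.
For S: α = {y, M}, β = {z z, x, x M}. Rewrite as S → β S' and S' → α S' | ε.
For N: α = {M M}, β = {z, z y S, z N S, M S z}. Rewrite as N → β N' and N' → α N' | ε.

S -> z z S' | x S' | x M S'; M -> y | x M z | x | N y; N -> z N' | z y S N' | z N S N' | M S z N'; S' -> y S' | M S' | ε; N' -> M M N' | ε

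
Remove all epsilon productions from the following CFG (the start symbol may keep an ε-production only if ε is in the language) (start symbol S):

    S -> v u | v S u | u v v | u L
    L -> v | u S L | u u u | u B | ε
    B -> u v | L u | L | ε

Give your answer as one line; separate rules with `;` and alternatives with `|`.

S -> v u | v S u | u v v | u L | u; L -> v | u S L | u S | u u u | u B | u; B -> u v | L u | u | L

Nullable set = {B, L}.
ε ∉ L(G), so no ε-production is kept.
For each production, add variants omitting each subset of nullable occurrences: S → u L gives u L | u. L → u S L gives u S L | u S. L → u B gives u B | u. B → L u gives L u | u.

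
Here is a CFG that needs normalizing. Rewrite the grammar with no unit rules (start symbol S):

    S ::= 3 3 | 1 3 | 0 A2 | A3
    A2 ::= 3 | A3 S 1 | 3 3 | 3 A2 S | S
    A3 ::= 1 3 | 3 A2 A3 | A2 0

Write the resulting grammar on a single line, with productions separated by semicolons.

Unit pairs: A2 ⇒* {A3, S}; S ⇒* {A3}.
For each unit pair (A, B), copy every non-unit production of B to A, then drop all unit productions.

S ::= 3 3 | 1 3 | 0 A2 | 3 A2 A3 | A2 0; A2 ::= 3 | A3 S 1 | 3 3 | 3 A2 S | 1 3 | 0 A2 | 3 A2 A3 | A2 0; A3 ::= 1 3 | 3 A2 A3 | A2 0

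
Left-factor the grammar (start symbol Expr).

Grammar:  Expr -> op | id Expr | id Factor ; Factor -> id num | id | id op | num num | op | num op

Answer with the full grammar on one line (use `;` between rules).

Expr -> op | id Expr1; Factor -> op | id Factor1 | num Factor2; Expr1 -> Expr | Factor; Factor1 -> num | ε | op; Factor2 -> num | op

Expr has alternatives sharing prefix 'id': factor to Expr → id Expr1 with Expr1 → Expr | Factor.
Factor has alternatives sharing prefix 'id': factor to Factor → id Factor1 with Factor1 → num | ε | op.
Factor has alternatives sharing prefix 'num': factor to Factor → num Factor2 with Factor2 → num | op.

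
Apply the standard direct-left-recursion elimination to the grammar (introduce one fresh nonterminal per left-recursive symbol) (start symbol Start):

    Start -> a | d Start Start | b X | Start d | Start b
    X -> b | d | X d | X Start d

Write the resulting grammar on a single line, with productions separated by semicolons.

Left recursion appears on Start, X.
For Start: α = {d, b}, β = {a, d Start Start, b X}. Rewrite as Start → β Start1 and Start1 → α Start1 | ε.
For X: α = {d, Start d}, β = {b, d}. Rewrite as X → β X1 and X1 → α X1 | ε.

Start -> a Start1 | d Start Start Start1 | b X Start1; X -> b X1 | d X1; Start1 -> d Start1 | b Start1 | epsilon; X1 -> d X1 | Start d X1 | epsilon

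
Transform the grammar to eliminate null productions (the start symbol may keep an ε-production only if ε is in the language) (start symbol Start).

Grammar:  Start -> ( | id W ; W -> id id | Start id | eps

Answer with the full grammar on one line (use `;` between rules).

The nullable symbols are {W}.
ε ∉ L(G), so no ε-production is kept.
Expand every rule over subsets of its nullable positions: Start → id W gives id W | id.

Start -> ( | id W | id; W -> id id | Start id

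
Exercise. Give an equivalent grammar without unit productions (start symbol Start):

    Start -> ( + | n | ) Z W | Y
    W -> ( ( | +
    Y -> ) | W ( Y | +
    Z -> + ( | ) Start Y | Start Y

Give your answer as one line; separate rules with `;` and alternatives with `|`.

Start -> ( + | n | ) Z W | ) | W ( Y | +; W -> ( ( | +; Y -> ) | W ( Y | +; Z -> + ( | ) Start Y | Start Y

Unit pairs: Start ⇒* {Y}.
Replace each nonterminal's rules with the union of the non-unit rules of every nonterminal it unit-derives.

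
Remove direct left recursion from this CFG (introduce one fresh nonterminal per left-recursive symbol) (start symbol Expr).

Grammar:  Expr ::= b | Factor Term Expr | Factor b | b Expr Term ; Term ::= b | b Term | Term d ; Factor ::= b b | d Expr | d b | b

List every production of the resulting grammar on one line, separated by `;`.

Expr ::= b | Factor Term Expr | Factor b | b Expr Term; Term ::= b Term1 | b Term Term1; Factor ::= b b | d Expr | d b | b; Term1 ::= d Term1 | ε

Left recursion appears on Term.
For Term: α = {d}, β = {b, b Term}. Rewrite as Term → β Term1 and Term1 → α Term1 | ε.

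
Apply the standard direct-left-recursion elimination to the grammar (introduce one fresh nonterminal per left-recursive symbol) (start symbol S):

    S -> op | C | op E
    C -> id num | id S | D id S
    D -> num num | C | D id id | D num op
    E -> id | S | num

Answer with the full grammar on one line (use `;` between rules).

S -> op | C | op E; C -> id num | id S | D id S; D -> num num D' | C D'; E -> id | S | num; D' -> id id D' | num op D' | ε

Left recursion appears on D.
For D: α = {id id, num op}, β = {num num, C}. Rewrite as D → β D' and D' → α D' | ε.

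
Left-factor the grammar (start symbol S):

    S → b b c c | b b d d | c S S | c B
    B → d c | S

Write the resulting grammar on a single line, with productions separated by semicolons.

S has alternatives sharing prefix 'b b': factor to S → b b S' with S' → c c | d d.
S has alternatives sharing prefix 'c': factor to S → c S'' with S'' → S S | B.

S → b b S' | c S''; B → d c | S; S' → c c | d d; S'' → S S | B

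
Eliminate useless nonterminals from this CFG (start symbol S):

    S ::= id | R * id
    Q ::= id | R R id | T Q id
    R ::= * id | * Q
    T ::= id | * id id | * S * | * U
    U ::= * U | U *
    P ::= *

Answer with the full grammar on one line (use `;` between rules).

Generating nonterminals: {P, Q, R, S, T}.
Reachable from S after that: {Q, R, S, T}.
Removed useless symbols: {P, U} and every production mentioning them.

S ::= id | R * id; Q ::= id | R R id | T Q id; R ::= * id | * Q; T ::= id | * id id | * S *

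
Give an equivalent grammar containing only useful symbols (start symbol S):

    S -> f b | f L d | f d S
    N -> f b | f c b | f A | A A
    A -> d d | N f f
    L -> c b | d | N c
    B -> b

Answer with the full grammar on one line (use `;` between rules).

S -> f b | f L d | f d S; N -> f b | f c b | f A | A A; A -> d d | N f f; L -> c b | d | N c

Generating nonterminals: {A, B, L, N, S}.
Reachable from S after that: {A, L, N, S}.
Removed useless symbols: {B} and every production mentioning them.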